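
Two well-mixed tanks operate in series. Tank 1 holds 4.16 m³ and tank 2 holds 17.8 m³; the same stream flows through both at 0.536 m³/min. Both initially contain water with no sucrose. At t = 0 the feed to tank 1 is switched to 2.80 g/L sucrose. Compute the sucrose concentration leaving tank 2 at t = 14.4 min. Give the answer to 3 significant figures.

0.565 g/L

Time constants: τᵢ = Vᵢ/Q for each well-mixed tank.
τ₁ = 4.16/0.536 = 7.7612 min; τ₂ = 17.8/0.536 = 33.209 min.
Solving the cascade with C₁(0)=C₂(0)=0 gives C₂(t) = C_in[1 − (τ₁ e^(−t/τ₁) − τ₂ e^(−t/τ₂))/(τ₁ − τ₂)].
At t = 14.4: e^(−t/τ₁) = 0.15639, e^(−t/τ₂) = 0.64816.
C₂ = 2.80·[1 − (7.7612·0.15639 − 33.209·0.64816)/(-25.448)] = 2.80·0.20186 = 0.56520 g/L.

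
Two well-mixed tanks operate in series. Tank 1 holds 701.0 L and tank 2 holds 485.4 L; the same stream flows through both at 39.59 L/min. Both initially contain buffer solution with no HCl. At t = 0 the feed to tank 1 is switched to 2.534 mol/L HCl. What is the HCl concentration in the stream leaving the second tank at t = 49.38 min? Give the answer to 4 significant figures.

2.129 mol/L

Time constants: τᵢ = Vᵢ/Q for each well-mixed tank.
τ₁ = 701.0/39.59 = 17.7065 min; τ₂ = 485.4/39.59 = 12.2607 min.
Solving the cascade with C₁(0)=C₂(0)=0 gives C₂(t) = C_in[1 − (τ₁ e^(−t/τ₁) − τ₂ e^(−t/τ₂))/(τ₁ − τ₂)].
At t = 49.38: e^(−t/τ₁) = 0.0614945, e^(−t/τ₂) = 0.0178186.
C₂ = 2.534·[1 − (17.7065·0.0614945 − 12.2607·0.0178186)/(5.44582)] = 2.534·0.840174 = 2.12900 mol/L.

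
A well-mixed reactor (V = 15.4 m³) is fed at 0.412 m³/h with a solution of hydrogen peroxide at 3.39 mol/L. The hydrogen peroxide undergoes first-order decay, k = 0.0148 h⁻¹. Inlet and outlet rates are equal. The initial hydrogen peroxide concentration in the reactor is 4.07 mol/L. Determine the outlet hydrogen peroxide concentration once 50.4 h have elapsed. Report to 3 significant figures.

2.42 mol/L

V dC/dt = Q(C_in − C) − k V C.
dC/dt = (Q/V) C_in − (Q/V + k) C; effective rate a = Q/V + k = 0.026753 + 0.0148 = 0.041553 h⁻¹.
C_ss = Q C_in/(Q + kV) = 2.1826 mol/L; C(t) = C_ss + (C₀ − C_ss) e^(−a t).
C(50.4) = 2.1826 + (1.8874)·e^(−0.041553·50.4) = 2.1826 + (1.8874)·0.12316 = 2.4150 mol/L.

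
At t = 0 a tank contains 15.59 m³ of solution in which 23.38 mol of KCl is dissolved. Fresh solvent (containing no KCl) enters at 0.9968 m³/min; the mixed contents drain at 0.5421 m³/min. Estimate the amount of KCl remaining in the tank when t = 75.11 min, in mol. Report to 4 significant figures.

Let m(t) be the amount of KCl. Volume: V(t) = V₀ + (Q_in − Q_out) t = 15.59 + 0.454700 t; V(75.11) = 49.7425 m³.
Species balance (pure solvent in): dm/dt = −Q_out · m/V(t).
Separate: dm/m = −Q_out dt/V(t) ⇒ ln(m/m₀) = −(Q_out/(Q_in−Q_out)) ln(V/V₀).
m = m₀ (V₀/V)^(Q_out/(Q_in−Q_out)) = 23.38 × (15.59/49.7425)^(1.19221) = 5.86286 mol.

5.863 mol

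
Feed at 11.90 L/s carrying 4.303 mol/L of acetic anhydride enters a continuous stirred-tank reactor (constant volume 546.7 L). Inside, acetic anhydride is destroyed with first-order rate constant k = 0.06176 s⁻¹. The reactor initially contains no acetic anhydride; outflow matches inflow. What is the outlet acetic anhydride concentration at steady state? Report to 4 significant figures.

1.121 mol/L

Species balance: V dC/dt = Q C_in − Q C − k V C.
Steady state (dC/dt = 0): C_ss = Q C_in/(Q + kV) = C_in/(1 + kV/Q).
C_ss = 11.90·4.303/(11.90 + 0.06176·546.7) = 51.2057/45.6642 = 1.12135 mol/L.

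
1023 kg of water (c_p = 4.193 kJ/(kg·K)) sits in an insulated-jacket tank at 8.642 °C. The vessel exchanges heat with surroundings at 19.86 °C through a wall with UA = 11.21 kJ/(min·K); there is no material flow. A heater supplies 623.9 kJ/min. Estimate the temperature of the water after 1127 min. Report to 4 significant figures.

Lumped-capacitance energy balance: M c_p dT/dt = UA(T_amb − T) + Q̇.
dT/dt = (T_ss − T)/τ with T_ss = T_amb + Q̇/UA = 19.86 + 623.9/11.21 = 75.5157 °C, τ = M c_p/UA = 1023·4.193/11.21 = 382.644 min.
T approaches T_ss exponentially: T(t) = T_ss + (T₀ − T_ss) e^(−t/τ).
T(1127) = 75.5157 + (-66.8737)·0.0525865 = 71.9990 °C.

72.00 °C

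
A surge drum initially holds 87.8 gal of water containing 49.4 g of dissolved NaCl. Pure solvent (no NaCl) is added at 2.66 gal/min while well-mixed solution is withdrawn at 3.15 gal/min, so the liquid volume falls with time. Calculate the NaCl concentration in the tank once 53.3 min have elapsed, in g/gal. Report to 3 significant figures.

Let m(t) be the amount of NaCl. Volume: V(t) = V₀ + (Q_in − Q_out) t = 87.8 − 0.49000 t; V(53.3) = 61.683 gal.
Solute balance: dm/dt = 0 − Q_out C = −Q_out m/V(t).
Separate: dm/m = −Q_out dt/V(t) ⇒ ln(m/m₀) = −(Q_out/(Q_in−Q_out)) ln(V/V₀).
m = m₀ (V₀/V)^(Q_out/(Q_in−Q_out)) = 49.4 × (87.8/61.683)^(-6.4286) = 5.1055 g.
C = m/V = 5.1055/61.683 = 0.082770 g/gal.

0.0828 g/gal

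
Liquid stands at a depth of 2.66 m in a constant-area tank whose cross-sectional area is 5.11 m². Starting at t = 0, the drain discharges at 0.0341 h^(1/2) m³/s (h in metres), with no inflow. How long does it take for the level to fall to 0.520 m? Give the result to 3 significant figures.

A dh/dt = −Q_out = −0.0341 √h.
∫ h^(−1/2) dh = −(0.0341/A) ∫ dt, giving 2√h = 2√h₀ − (0.0341/A) t.
t = 2A(√h₀ − √h)/0.0341 = 2·5.11·(√2.66 − √0.520)/0.0341
  = 10.220 × (1.6310 − 0.72111) / 0.0341 = 272.69 s.

273 s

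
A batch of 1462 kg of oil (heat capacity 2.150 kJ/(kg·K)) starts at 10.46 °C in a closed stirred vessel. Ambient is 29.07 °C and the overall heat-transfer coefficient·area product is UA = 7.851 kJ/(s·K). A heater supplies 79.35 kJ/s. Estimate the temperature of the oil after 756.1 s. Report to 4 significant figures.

M c_p dT/dt = −UA(T − T_amb) + Q̇.
dT/dt = (T_ss − T)/τ with T_ss = T_amb + Q̇/UA = 29.07 + 79.35/7.851 = 39.1770 °C, τ = M c_p/UA = 1462·2.150/7.851 = 400.369 s.
T approaches T_ss exponentially: T(t) = T_ss + (T₀ − T_ss) e^(−t/τ).
T(756.1) = 39.1770 + (-28.7170)·0.151298 = 34.8322 °C.

34.83 °C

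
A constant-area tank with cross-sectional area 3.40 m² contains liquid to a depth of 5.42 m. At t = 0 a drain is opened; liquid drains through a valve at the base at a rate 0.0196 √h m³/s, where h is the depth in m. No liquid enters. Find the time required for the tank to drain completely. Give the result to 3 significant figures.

With no inflow, A dh/dt = −0.0196 √h.
∫ h^(−1/2) dh = −(0.0196/A) ∫ dt, giving 2√h = 2√h₀ − (0.0196/A) t.
Tank is empty when √h = 0: t_empty = 2A√h₀/0.0196.
t_empty = 2·3.40·√5.42/0.0196 = 6.8000·2.3281/0.0196 = 807.70 s.

808 s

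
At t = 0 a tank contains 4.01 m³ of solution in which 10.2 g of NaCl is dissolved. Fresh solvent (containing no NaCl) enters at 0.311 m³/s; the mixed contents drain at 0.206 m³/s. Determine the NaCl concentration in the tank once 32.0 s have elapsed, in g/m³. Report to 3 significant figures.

Total volume: dV/dt = Q_in − Q_out = 0.10500 m³/s, so V(t) = 4.01 + 0.10500 t and V(32.0) = 7.3700 m³.
No NaCl enters, so dm/dt = −Q_out · (m/V).
Separate: dm/m = −Q_out dt/V(t) ⇒ ln(m/m₀) = −(Q_out/(Q_in−Q_out)) ln(V/V₀).
m = m₀ (V₀/V)^(Q_out/(Q_in−Q_out)) = 10.2 × (4.01/7.3700)^(1.9619) = 3.0905 g.
C = m/V = 3.0905/7.3700 = 0.41933 g/m³.

0.419 g/m³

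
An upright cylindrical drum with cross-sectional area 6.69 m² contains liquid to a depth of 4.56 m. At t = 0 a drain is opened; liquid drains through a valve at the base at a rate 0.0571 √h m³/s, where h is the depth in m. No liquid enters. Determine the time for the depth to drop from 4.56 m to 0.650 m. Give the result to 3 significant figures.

With no inflow, A dh/dt = −0.0571 √h.
Separate and integrate: 2(√h − √h₀) = −(0.0571/A) t.
t = 2A(√h₀ − √h)/0.0571 = 2·6.69·(√4.56 − √0.650)/0.0571
  = 13.380 × (2.1354 − 0.80623) / 0.0571 = 311.46 s.

311 s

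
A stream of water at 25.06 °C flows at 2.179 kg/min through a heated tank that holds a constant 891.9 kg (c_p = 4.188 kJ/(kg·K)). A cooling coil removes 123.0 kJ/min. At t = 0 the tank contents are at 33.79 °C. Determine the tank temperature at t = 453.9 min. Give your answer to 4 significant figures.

18.91 °C

M c_p dT/dt = ṁ c_p (T_in − T) − Q̇.
Rearrange: dT/dt = (T_ss − T)/τ with τ = M/ṁ = 409.316 min and T_ss = T_in − Q̇/(ṁ c_p) = 11.5815 °C.
T approaches T_ss exponentially: T(t) = T_ss + (T₀ − T_ss) e^(−t/τ).
T(453.9) = 11.5815 + (22.2085)·e^(−453.9/409.316) = 11.5815 + (22.2085)·0.329914 = 18.9084 °C.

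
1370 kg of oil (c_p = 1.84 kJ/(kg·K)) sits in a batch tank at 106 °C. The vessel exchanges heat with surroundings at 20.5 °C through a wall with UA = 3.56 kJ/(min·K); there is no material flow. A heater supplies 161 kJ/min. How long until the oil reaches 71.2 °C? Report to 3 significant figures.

Lumped-capacitance energy balance: M c_p dT/dt = UA(T_amb − T) + Q̇.
τ = M c_p/UA = 708.09 min; T_ss = T_amb + Q̇/UA = 20.5 + 161/3.56 = 65.725 °C.
T(t) = T_ss + (T₀ − T_ss)e^(−t/τ); set T = 71.2:
t = −τ ln[(T − T_ss)/(T₀ − T_ss)] = −708.09 · ln(0.13595) = 1413.0 min.

1410 min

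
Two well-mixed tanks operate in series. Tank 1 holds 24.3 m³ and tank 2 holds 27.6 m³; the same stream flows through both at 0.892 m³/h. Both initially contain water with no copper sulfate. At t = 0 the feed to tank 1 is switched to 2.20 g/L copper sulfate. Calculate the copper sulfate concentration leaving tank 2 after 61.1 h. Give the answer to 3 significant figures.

Time constants: τᵢ = Vᵢ/Q for each well-mixed tank.
τ₁ = 24.3/0.892 = 27.242 h; τ₂ = 27.6/0.892 = 30.942 h.
Solving the cascade with C₁(0)=C₂(0)=0 gives C₂(t) = C_in[1 − (τ₁ e^(−t/τ₁) − τ₂ e^(−t/τ₂))/(τ₁ − τ₂)].
At t = 61.1: e^(−t/τ₁) = 0.10616, e^(−t/τ₂) = 0.13881.
C₂ = 2.20·[1 − (27.242·0.10616 − 30.942·0.13881)/(-3.6996)] = 2.20·0.62077 = 1.3657 g/L.

1.37 g/L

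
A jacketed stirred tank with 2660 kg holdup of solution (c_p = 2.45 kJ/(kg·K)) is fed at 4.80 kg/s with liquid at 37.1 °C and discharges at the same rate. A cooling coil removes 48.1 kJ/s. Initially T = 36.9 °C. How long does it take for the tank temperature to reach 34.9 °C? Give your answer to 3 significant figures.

First-law balance (no shaft work): M c_p dT/dt = ṁ c_p (T_in − T) − 48.1.
τ = M/ṁ = 554.17 s; T_ss = T_in − Q̇/(ṁ c_p) = 33.010 °C.
T(t) = T_ss + (T₀ − T_ss) e^(−t/τ). Set T = 34.9:
e^(−t/τ) = (34.9 − 33.010)/(36.9 − 33.010) = 0.48588
t = −554.17 · ln(0.48588) = 399.99 s.

400 s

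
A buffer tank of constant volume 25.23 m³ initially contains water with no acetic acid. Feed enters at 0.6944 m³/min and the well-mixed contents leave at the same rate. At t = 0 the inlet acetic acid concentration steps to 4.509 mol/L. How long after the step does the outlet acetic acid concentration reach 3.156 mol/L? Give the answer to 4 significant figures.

43.74 min

Species balance: V dC/dt = Q(C_in − C) ⇒ τ = V/Q = 36.3335 min.
C(t) = C_in + (C₀ − C_in) e^(−t/τ). Set C = 3.156 and solve for t:
e^(−t/τ) = (C − C_in)/(C₀ − C_in) = (3.156 − 4.509)/(0 − 4.509) = 0.300067
t = −τ ln(…) = 36.3335 × 1.20375 = 43.7365 min.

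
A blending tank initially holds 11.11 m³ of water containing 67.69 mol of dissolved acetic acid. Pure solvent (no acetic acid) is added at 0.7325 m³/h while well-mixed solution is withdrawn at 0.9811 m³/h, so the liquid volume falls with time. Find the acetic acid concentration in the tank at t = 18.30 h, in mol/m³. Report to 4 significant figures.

Let m(t) be the amount of acetic acid. Volume: V(t) = V₀ + (Q_in − Q_out) t = 11.11 − 0.248600 t; V(18.30) = 6.56062 m³.
Species balance (pure solvent in): dm/dt = −Q_out · m/V(t).
Separate: dm/m = −Q_out dt/V(t) ⇒ ln(m/m₀) = −(Q_out/(Q_in−Q_out)) ln(V/V₀).
m = m₀ (V₀/V)^(Q_out/(Q_in−Q_out)) = 67.69 × (11.11/6.56062)^(-3.94650) = 8.46617 mol.
C = m/V = 8.46617/6.56062 = 1.29045 mol/m³.

1.290 mol/m³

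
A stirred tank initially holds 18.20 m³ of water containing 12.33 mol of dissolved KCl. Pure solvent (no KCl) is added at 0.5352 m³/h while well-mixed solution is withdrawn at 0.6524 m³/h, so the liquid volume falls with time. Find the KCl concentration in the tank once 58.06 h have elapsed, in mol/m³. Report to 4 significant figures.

Let m(t) be the amount of KCl. Volume: V(t) = V₀ + (Q_in − Q_out) t = 18.20 − 0.117200 t; V(58.06) = 11.3954 m³.
Species balance (pure solvent in): dm/dt = −Q_out · m/V(t).
Separate: dm/m = −Q_out dt/V(t) ⇒ ln(m/m₀) = −(Q_out/(Q_in−Q_out)) ln(V/V₀).
m = m₀ (V₀/V)^(Q_out/(Q_in−Q_out)) = 12.33 × (18.20/11.3954)^(-5.56655) = 0.910004 mol.
C = m/V = 0.910004/11.3954 = 0.0798574 mol/m³.

0.07986 mol/m³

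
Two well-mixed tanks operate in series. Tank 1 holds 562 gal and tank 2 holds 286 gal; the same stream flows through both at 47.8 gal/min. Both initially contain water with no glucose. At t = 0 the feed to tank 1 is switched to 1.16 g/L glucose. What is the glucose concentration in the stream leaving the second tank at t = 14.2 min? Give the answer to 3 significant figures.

Time constants: τᵢ = Vᵢ/Q for each well-mixed tank.
τ₁ = 562/47.8 = 11.757 min; τ₂ = 286/47.8 = 5.9833 min.
Tank 1: C₁ = C_in(1 − e^(−t/τ₁)). Tank 2 (τ₁ ≠ τ₂): C₂ = C_in[1 − (τ₁ e^(−t/τ₁) − τ₂ e^(−t/τ₂))/(τ₁ − τ₂)].
At t = 14.2: e^(−t/τ₁) = 0.29887, e^(−t/τ₂) = 0.093174.
C₂ = 1.16·[1 − (11.757·0.29887 − 5.9833·0.093174)/(5.7741)] = 1.16·0.48799 = 0.56607 g/L.

0.566 g/L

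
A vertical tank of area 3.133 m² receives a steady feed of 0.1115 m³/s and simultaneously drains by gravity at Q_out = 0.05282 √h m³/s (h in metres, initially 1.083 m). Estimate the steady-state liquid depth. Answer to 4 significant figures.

Level balance: A dh/dt = 0.1115 − 0.05282 √h. Setting dh/dt = 0:
Q_in = 0.05282 √h_ss ⇒ √h_ss = 0.1115/0.05282 = 2.11094.
h_ss = 2.11094² = 4.45608 m. (Since h₀ = 1.083 m < h_ss, the level will rise toward this value.)

4.456 m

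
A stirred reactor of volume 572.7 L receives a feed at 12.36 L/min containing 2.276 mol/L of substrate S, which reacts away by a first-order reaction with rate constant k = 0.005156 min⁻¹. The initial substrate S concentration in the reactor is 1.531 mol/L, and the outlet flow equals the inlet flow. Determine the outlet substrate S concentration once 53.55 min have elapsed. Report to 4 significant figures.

Accumulation = in − out − consumed: V dC/dt = Q C_in − Q C − k V C.
dC/dt = (Q/V) C_in − (Q/V + k) C; effective rate a = Q/V + k = 0.0215820 + 0.005156 = 0.0267380 min⁻¹.
C_ss = Q C_in/(Q + kV) = 1.83711 mol/L; C(t) = C_ss + (C₀ − C_ss) e^(−a t).
C(53.55) = 1.83711 + (-0.306109)·e^(−0.0267380·53.55) = 1.83711 + (-0.306109)·0.238874 = 1.76399 mol/L.

1.764 mol/L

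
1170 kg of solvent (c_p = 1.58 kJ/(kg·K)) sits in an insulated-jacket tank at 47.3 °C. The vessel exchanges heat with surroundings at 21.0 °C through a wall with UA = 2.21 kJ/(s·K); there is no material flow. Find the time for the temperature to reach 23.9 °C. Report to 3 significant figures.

1840 s

Lumped-capacitance energy balance: M c_p dT/dt = UA(T_amb − T).
τ = M c_p/UA = 836.47 s; T_ss = T_amb = 21.000 °C.
T(t) = T_ss + (T₀ − T_ss)e^(−t/τ); set T = 23.9:
t = −τ ln[(T − T_ss)/(T₀ − T_ss)] = −836.47 · ln(0.11027) = 1844.3 s.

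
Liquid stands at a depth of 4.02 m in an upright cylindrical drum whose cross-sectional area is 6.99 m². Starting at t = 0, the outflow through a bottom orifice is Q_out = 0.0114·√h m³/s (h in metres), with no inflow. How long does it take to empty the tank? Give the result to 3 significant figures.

2460 s

A dh/dt = −Q_out = −0.0114 √h.
This is separable: 2 d(√h)/dt = −0.0114/A, so √h = √h₀ − (0.0114/(2A)) t.
Tank is empty when √h = 0: t_empty = 2A√h₀/0.0114.
t_empty = 2·6.99·√4.02/0.0114 = 13.980·2.0050/0.0114 = 2458.8 s.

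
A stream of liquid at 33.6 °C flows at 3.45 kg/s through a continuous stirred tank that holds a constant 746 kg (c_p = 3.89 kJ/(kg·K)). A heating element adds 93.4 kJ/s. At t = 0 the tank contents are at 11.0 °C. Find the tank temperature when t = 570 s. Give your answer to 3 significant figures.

38.4 °C

Energy balance: M c_p dT/dt = ṁ c_p (T_in − T) + 93.4.
Rearrange: dT/dt = (T_ss − T)/τ with τ = M/ṁ = 216.23 s and T_ss = T_in + Q̇/(ṁ c_p) = 40.560 °C.
Solution: T(t) = T_ss + (T₀ − T_ss) e^(−t/τ).
T(570) = 40.560 + (-29.560)·e^(−570/216.23) = 40.560 + (-29.560)·0.071643 = 38.442 °C.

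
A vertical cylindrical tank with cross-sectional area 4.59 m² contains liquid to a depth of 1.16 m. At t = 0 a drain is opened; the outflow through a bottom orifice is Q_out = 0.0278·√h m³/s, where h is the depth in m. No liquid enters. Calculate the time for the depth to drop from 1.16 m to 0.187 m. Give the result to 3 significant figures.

213 s

With no inflow, A dh/dt = −0.0278 √h.
This is separable: 2 d(√h)/dt = −0.0278/A, so √h = √h₀ − (0.0278/(2A)) t.
t = 2A(√h₀ − √h)/0.0278 = 2·4.59·(√1.16 − √0.187)/0.0278
  = 9.1800 × (1.0770 − 0.43243) / 0.0278 = 212.86 s.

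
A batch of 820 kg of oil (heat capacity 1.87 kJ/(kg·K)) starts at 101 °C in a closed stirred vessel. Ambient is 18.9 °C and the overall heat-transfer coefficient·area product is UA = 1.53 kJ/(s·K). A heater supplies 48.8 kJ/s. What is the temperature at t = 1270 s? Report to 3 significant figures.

M c_p dT/dt = −UA(T − T_amb) + Q̇.
dT/dt = (T_ss − T)/τ with T_ss = T_amb + Q̇/UA = 18.9 + 48.8/1.53 = 50.795 °C, τ = M c_p/UA = 820·1.87/1.53 = 1002.2 s.
T approaches T_ss exponentially: T(t) = T_ss + (T₀ − T_ss) e^(−t/τ).
T(1270) = 50.795 + (50.205)·0.28162 = 64.934 °C.

64.9 °C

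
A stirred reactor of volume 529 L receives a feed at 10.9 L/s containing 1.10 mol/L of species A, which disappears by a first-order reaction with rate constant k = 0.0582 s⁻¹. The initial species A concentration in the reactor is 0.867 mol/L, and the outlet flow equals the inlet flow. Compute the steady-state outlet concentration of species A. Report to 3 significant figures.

0.288 mol/L

Species balance: V dC/dt = Q C_in − Q C − k V C.
At steady state: 0 = Q C_in − (Q + kV) C_ss, so C_ss = Q C_in/(Q + kV).
C_ss = 10.9·1.10/(10.9 + 0.0582·529) = 11.990/41.688 = 0.28761 mol/L.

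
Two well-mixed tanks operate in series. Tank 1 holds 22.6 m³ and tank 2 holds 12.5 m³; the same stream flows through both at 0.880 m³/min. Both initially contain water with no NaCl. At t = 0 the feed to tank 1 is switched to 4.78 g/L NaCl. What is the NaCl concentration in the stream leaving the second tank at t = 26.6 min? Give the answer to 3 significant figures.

Time constants: τᵢ = Vᵢ/Q for each well-mixed tank.
τ₁ = 22.6/0.880 = 25.682 min; τ₂ = 12.5/0.880 = 14.205 min.
Solving the cascade with C₁(0)=C₂(0)=0 gives C₂(t) = C_in[1 − (τ₁ e^(−t/τ₁) − τ₂ e^(−t/τ₂))/(τ₁ − τ₂)].
At t = 26.6: e^(−t/τ₁) = 0.35496, e^(−t/τ₂) = 0.15372.
C₂ = 4.78·[1 − (25.682·0.35496 − 14.205·0.15372)/(11.477)] = 4.78·0.39598 = 1.8928 g/L.

1.89 g/L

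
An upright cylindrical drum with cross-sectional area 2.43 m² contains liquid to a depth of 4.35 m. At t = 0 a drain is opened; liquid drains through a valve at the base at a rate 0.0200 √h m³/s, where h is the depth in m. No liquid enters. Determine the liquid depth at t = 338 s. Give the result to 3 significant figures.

With no inflow, A dh/dt = −0.0200 √h.
∫ h^(−1/2) dh = −(0.0200/A) ∫ dt, giving 2√h = 2√h₀ − (0.0200/A) t.
√h = √4.35 − 0.0200·338/(2·2.43) = 2.0857 − 1.3909 = 0.69472.
h = 0.69472² = 0.48263 m.

0.483 m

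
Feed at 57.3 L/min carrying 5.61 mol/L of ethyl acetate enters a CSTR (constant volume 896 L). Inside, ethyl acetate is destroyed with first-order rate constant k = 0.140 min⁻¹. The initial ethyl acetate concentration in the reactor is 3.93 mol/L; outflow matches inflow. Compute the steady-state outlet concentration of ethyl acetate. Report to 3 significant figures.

1.76 mol/L

Species balance: V dC/dt = Q C_in − Q C − k V C.
Steady state (dC/dt = 0): C_ss = Q C_in/(Q + kV) = C_in/(1 + kV/Q).
C_ss = 57.3·5.61/(57.3 + 0.140·896) = 321.45/182.74 = 1.7591 mol/L.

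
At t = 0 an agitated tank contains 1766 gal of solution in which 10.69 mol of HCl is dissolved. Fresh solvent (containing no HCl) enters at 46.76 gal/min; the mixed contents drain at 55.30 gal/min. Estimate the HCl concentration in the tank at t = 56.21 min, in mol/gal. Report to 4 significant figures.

Total volume: dV/dt = Q_in − Q_out = -8.54000 gal/min, so V(t) = 1766 − 8.54000 t and V(56.21) = 1285.97 gal.
Species balance (pure solvent in): dm/dt = −Q_out · m/V(t).
dm/m = −Q_out dt/(V₀ − 8.54000 t); integrating gives ln(m/m₀) = −(Q_out/(Q_in−Q_out)) ln(V/V₀).
m = m₀ (V₀/V)^(Q_out/(Q_in−Q_out)) = 10.69 × (1766/1285.97)^(-6.47541) = 1.37063 mol.
C = m/V = 1.37063/1285.97 = 0.00106583 mol/gal.

0.001066 mol/gal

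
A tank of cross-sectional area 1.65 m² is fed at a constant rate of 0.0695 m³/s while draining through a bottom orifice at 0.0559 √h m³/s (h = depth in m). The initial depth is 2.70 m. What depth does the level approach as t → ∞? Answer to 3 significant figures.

A dh/dt = Q_in − 0.0559 √h. Steady state requires inflow = outflow:
Q_in = 0.0559 √h_ss ⇒ √h_ss = 0.0695/0.0559 = 1.2433.
h_ss = 1.2433² = 1.5458 m. (Since h₀ = 2.70 m > h_ss, the level will fall toward this value.)

1.55 m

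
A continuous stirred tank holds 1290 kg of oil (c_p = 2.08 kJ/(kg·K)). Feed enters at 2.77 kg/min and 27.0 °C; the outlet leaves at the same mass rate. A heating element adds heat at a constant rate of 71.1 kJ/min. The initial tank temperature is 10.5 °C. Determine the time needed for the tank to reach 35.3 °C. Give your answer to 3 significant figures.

Heat balance on the well-mixed liquid: M c_p dT/dt = ṁ c_p (T_in − T) + 71.1.
τ = M/ṁ = 465.70 min; T_ss = T_in + Q̇/(ṁ c_p) = 39.340 °C.
T(t) = T_ss + (T₀ − T_ss) e^(−t/τ). Set T = 35.3:
e^(−t/τ) = (35.3 − 39.340)/(10.5 − 39.340) = 0.14009
t = −465.70 · ln(0.14009) = 915.32 min.

915 min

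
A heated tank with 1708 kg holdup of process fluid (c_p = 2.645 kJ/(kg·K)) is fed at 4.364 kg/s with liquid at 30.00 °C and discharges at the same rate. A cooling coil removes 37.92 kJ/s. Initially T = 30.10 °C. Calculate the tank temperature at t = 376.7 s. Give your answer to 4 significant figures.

M c_p dT/dt = ṁ c_p (T_in − T) − Q̇.
τ = M/ṁ = 391.384 s; T_ss = T_in − Q̇/(ṁ c_p) = 30.00 − 37.92/(4.364·2.645) = 26.7148 °C.
T approaches T_ss exponentially: T(t) = T_ss + (T₀ − T_ss) e^(−t/τ).
T(376.7) = 26.7148 + (3.38517)·e^(−376.7/391.384) = 26.7148 + (3.38517)·0.381944 = 28.0078 °C.

28.01 °C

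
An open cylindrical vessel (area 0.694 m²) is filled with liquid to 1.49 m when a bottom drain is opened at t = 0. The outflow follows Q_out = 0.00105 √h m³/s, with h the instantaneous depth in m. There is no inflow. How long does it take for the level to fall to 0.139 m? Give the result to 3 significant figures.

1120 s

With no inflow, A dh/dt = −0.00105 √h.
This is separable: 2 d(√h)/dt = −0.00105/A, so √h = √h₀ − (0.00105/(2A)) t.
t = 2A(√h₀ − √h)/0.00105 = 2·0.694·(√1.49 − √0.139)/0.00105
  = 1.3880 × (1.2207 − 0.37283) / 0.00105 = 1120.7 s.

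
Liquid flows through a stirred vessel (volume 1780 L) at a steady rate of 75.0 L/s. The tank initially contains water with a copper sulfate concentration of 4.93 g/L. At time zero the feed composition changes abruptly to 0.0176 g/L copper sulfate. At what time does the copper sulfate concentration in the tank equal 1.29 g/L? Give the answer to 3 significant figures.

Species balance: V dC/dt = Q(C_in − C) ⇒ τ = V/Q = 23.733 s.
C(t) = C_in + (C₀ − C_in) e^(−t/τ). Set C = 1.29 and solve for t:
e^(−t/τ) = (C − C_in)/(C₀ − C_in) = (1.29 − 0.0176)/(4.93 − 0.0176) = 0.25902
t = −τ ln(…) = 23.733 × 1.3509 = 32.060 s.

32.1 s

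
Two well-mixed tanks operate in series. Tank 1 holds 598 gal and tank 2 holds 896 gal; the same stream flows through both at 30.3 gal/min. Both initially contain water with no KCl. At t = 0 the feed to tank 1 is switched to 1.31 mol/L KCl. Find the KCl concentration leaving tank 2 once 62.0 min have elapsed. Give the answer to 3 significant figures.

0.940 mol/L

Time constants: τᵢ = Vᵢ/Q for each well-mixed tank.
τ₁ = 598/30.3 = 19.736 min; τ₂ = 896/30.3 = 29.571 min.
Solving the cascade with C₁(0)=C₂(0)=0 gives C₂(t) = C_in[1 − (τ₁ e^(−t/τ₁) − τ₂ e^(−t/τ₂))/(τ₁ − τ₂)].
At t = 62.0: e^(−t/τ₁) = 0.043219, e^(−t/τ₂) = 0.12287.
C₂ = 1.31·[1 − (19.736·0.043219 − 29.571·0.12287)/(-9.8350)] = 1.31·0.71730 = 0.93967 mol/L.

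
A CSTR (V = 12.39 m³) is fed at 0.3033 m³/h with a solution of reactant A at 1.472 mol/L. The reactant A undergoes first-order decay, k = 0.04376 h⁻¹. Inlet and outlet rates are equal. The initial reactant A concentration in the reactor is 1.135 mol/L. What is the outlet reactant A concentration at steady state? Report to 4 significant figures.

Accumulation = in − out − consumed: V dC/dt = Q C_in − Q C − k V C.
Steady state (dC/dt = 0): C_ss = Q C_in/(Q + kV) = C_in/(1 + kV/Q).
C_ss = 0.3033·1.472/(0.3033 + 0.04376·12.39) = 0.446458/0.845486 = 0.528048 mol/L.

0.5280 mol/L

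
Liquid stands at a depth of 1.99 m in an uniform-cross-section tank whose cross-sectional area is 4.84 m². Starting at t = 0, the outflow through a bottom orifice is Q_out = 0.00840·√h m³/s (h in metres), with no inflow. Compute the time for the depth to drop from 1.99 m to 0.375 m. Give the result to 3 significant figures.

A dh/dt = −Q_out = −0.00840 √h.
∫ h^(−1/2) dh = −(0.00840/A) ∫ dt, giving 2√h = 2√h₀ − (0.00840/A) t.
t = 2A(√h₀ − √h)/0.00840 = 2·4.84·(√1.99 − √0.375)/0.00840
  = 9.6800 × (1.4107 − 0.61237) / 0.00840 = 919.95 s.

920 s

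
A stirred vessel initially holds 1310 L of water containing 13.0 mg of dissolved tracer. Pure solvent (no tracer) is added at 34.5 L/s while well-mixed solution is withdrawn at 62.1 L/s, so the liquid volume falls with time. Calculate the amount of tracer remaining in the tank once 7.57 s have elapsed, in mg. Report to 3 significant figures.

Let m(t) be the amount of tracer. Volume: V(t) = V₀ + (Q_in − Q_out) t = 1310 − 27.600 t; V(7.57) = 1101.1 L.
Solute balance: dm/dt = 0 − Q_out C = −Q_out m/V(t).
Separate: dm/m = −Q_out dt/V(t) ⇒ ln(m/m₀) = −(Q_out/(Q_in−Q_out)) ln(V/V₀).
m = m₀ (V₀/V)^(Q_out/(Q_in−Q_out)) = 13.0 × (1310/1101.1)^(-2.2500) = 8.7936 mg.

8.79 mg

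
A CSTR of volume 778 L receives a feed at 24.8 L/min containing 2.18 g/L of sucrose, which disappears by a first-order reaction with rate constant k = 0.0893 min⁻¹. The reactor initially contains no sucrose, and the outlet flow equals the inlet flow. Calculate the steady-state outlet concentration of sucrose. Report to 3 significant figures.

Species balance: V dC/dt = Q C_in − Q C − k V C.
Steady state (dC/dt = 0): C_ss = Q C_in/(Q + kV) = C_in/(1 + kV/Q).
C_ss = 24.8·2.18/(24.8 + 0.0893·778) = 54.064/94.275 = 0.57347 g/L.

0.573 g/L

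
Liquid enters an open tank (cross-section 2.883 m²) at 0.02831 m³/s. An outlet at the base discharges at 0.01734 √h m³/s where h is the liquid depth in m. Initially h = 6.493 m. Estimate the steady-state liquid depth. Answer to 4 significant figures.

2.666 m

Volume balance on the tank: A dh/dt = Q_in − 0.01734 √h. At steady state dh/dt = 0:
Q_in = 0.01734 √h_ss ⇒ √h_ss = 0.02831/0.01734 = 1.63264.
h_ss = 1.63264² = 2.66552 m. (Since h₀ = 6.493 m > h_ss, the level will fall toward this value.)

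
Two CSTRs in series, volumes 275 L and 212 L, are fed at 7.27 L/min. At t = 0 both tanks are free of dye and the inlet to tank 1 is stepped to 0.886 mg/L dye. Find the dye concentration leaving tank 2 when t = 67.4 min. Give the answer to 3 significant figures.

0.531 mg/L

Time constants: τᵢ = Vᵢ/Q for each well-mixed tank.
τ₁ = 275/7.27 = 37.827 min; τ₂ = 212/7.27 = 29.161 min.
Solving the cascade with C₁(0)=C₂(0)=0 gives C₂(t) = C_in[1 − (τ₁ e^(−t/τ₁) − τ₂ e^(−t/τ₂))/(τ₁ − τ₂)].
At t = 67.4: e^(−t/τ₁) = 0.16833, e^(−t/τ₂) = 0.099131.
C₂ = 0.886·[1 − (37.827·0.16833 − 29.161·0.099131)/(8.6657)] = 0.886·0.59880 = 0.53053 mg/L.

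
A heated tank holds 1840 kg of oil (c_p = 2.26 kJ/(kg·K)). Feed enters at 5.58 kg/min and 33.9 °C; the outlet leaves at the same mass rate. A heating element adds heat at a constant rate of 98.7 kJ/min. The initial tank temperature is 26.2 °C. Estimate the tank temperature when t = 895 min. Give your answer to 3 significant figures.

40.7 °C

M c_p dT/dt = ṁ c_p (T_in − T) + Q̇.
τ = M/ṁ = 329.75 min; T_ss = T_in + Q̇/(ṁ c_p) = 33.9 + 98.7/(5.58·2.26) = 41.727 °C.
Integrating: T(t) = T_ss + (T₀ − T_ss) e^(−t/τ).
T(895) = 41.727 + (-15.527)·e^(−895/329.75) = 41.727 + (-15.527)·0.066259 = 40.698 °C.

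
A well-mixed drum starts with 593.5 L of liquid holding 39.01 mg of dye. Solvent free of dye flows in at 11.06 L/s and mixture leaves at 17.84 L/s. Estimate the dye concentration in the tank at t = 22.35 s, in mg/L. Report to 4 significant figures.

0.04064 mg/L

Total volume: dV/dt = Q_in − Q_out = -6.78000 L/s, so V(t) = 593.5 − 6.78000 t and V(22.35) = 441.967 L.
No dye enters, so dm/dt = −Q_out · (m/V).
Separate: dm/m = −Q_out dt/V(t) ⇒ ln(m/m₀) = −(Q_out/(Q_in−Q_out)) ln(V/V₀).
m = m₀ (V₀/V)^(Q_out/(Q_in−Q_out)) = 39.01 × (593.5/441.967)^(-2.63127) = 17.9594 mg.
C = m/V = 17.9594/441.967 = 0.0406352 mg/L.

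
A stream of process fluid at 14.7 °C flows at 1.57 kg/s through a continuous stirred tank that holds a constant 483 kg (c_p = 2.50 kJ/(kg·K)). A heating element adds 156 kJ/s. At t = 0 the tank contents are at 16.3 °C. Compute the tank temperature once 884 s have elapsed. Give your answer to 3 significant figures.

Heat balance on the well-mixed liquid: M c_p dT/dt = ṁ c_p (T_in − T) + 156.
τ = M/ṁ = 307.64 s; T_ss = T_in + Q̇/(ṁ c_p) = 14.7 + 156/(1.57·2.50) = 54.445 °C.
Integrating: T(t) = T_ss + (T₀ − T_ss) e^(−t/τ).
T(884) = 54.445 + (-38.145)·e^(−884/307.64) = 54.445 + (-38.145)·0.056503 = 52.290 °C.

52.3 °C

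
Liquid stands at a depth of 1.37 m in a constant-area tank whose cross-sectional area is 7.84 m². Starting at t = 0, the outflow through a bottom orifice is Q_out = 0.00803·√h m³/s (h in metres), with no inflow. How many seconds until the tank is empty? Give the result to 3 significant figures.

A dh/dt = −Q_out = −0.00803 √h.
Separate and integrate: 2(√h − √h₀) = −(0.00803/A) t.
Set h = 0: 2√h₀ = (0.00803/A) t_empty ⇒ t_empty = 2A√h₀/0.00803.
t_empty = 2·7.84·√1.37/0.00803 = 15.680·1.1705/0.00803 = 2285.6 s.

2290 s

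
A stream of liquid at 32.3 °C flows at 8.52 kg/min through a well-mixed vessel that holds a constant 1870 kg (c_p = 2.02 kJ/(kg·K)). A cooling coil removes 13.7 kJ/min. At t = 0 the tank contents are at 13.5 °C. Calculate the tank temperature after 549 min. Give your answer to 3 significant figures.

M c_p dT/dt = ṁ c_p (T_in − T) − Q̇.
τ = M/ṁ = 219.48 min; T_ss = T_in − Q̇/(ṁ c_p) = 32.3 − 13.7/(8.52·2.02) = 31.504 °C.
This is linear first-order; T(t) = T_ss + (T₀ − T_ss) e^(−t/τ).
T(549) = 31.504 + (-18.004)·e^(−549/219.48) = 31.504 + (-18.004)·0.081976 = 30.028 °C.

30.0 °C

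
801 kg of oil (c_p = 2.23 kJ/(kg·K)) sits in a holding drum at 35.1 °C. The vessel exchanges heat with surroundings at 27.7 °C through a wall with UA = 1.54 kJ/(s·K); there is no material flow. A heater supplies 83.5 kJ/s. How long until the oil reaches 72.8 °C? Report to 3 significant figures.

M c_p dT/dt = −UA(T − T_amb) + Q̇.
τ = M c_p/UA = 1159.9 s; T_ss = T_amb + Q̇/UA = 27.7 + 83.5/1.54 = 81.921 °C.
T(t) = T_ss + (T₀ − T_ss)e^(−t/τ); set T = 72.8:
t = −τ ln[(T − T_ss)/(T₀ − T_ss)] = −1159.9 · ln(0.19480) = 1897.3 s.

1900 s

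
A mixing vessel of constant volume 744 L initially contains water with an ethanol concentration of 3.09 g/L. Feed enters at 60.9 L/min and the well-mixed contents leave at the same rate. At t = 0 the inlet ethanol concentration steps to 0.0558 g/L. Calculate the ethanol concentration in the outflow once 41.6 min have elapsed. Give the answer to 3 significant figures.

0.157 g/L

Mass balance on the solute (V constant): V dC/dt = Q(C_in − C).
Rewrite as dC/dt + C/τ = C_in/τ, τ = V/Q = 12.217 min.
C approaches C_in exponentially: C(t) = C_in + (C₀ − C_in) e^(−t/τ).
C(41.6) = 0.0558 + (3.09 − 0.0558)·e^(−41.6/12.217) = 0.0558 + (3.0342)·0.033201 = 0.15654 g/L.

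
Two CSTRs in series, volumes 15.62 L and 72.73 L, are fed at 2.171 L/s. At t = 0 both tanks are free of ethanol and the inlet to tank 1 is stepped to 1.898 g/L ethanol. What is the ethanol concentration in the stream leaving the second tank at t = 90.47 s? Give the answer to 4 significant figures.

Each tank obeys Vᵢ dCᵢ/dt = Q(Cᵢ₋₁ − Cᵢ), so τᵢ = Vᵢ/Q.
τ₁ = 15.62/2.171 = 7.19484 s; τ₂ = 72.73/2.171 = 33.5007 s.
Solving the cascade with C₁(0)=C₂(0)=0 gives C₂(t) = C_in[1 − (τ₁ e^(−t/τ₁) − τ₂ e^(−t/τ₂))/(τ₁ − τ₂)].
At t = 90.47: e^(−t/τ₁) = 3.45984e-06, e^(−t/τ₂) = 0.0671691.
C₂ = 1.898·[1 − (7.19484·3.45984e-06 − 33.5007·0.0671691)/(-26.3058)] = 1.898·0.914461 = 1.73565 g/L.

1.736 g/L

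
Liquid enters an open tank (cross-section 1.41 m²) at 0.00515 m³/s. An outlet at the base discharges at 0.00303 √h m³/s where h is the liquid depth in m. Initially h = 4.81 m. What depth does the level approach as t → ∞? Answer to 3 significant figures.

A dh/dt = Q_in − 0.00303 √h. Steady state requires inflow = outflow:
Q_in = 0.00303 √h_ss ⇒ √h_ss = 0.00515/0.00303 = 1.6997.
h_ss = 1.6997² = 2.8889 m. (Since h₀ = 4.81 m > h_ss, the level will fall toward this value.)

2.89 m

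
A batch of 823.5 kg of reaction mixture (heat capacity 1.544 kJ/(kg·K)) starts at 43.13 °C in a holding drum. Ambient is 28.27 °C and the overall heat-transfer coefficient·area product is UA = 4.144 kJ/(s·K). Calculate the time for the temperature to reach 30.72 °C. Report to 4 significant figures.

First-law balance (no shaft work): M c_p dT/dt = −UA(T − T_amb).
τ = M c_p/UA = 306.825 s; T_ss = T_amb = 28.2700 °C.
T(t) = T_ss + (T₀ − T_ss)e^(−t/τ); set T = 30.72:
t = −τ ln[(T − T_ss)/(T₀ − T_ss)] = −306.825 · ln(0.164872) = 553.079 s.

553.1 s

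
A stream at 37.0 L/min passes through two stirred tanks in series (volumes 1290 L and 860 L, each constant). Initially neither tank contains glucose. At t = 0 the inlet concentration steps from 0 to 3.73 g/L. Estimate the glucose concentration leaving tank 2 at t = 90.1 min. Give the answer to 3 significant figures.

3.04 g/L

Species balance on tank i: dCᵢ/dt = (Cᵢ₋₁ − Cᵢ)/τᵢ with τᵢ = Vᵢ/Q.
τ₁ = 1290/37.0 = 34.865 min; τ₂ = 860/37.0 = 23.243 min.
Solving the cascade with C₁(0)=C₂(0)=0 gives C₂(t) = C_in[1 − (τ₁ e^(−t/τ₁) − τ₂ e^(−t/τ₂))/(τ₁ − τ₂)].
At t = 90.1: e^(−t/τ₁) = 0.075452, e^(−t/τ₂) = 0.020725.
C₂ = 3.73·[1 − (34.865·0.075452 − 23.243·0.020725)/(11.622)] = 3.73·0.81510 = 3.0403 g/L.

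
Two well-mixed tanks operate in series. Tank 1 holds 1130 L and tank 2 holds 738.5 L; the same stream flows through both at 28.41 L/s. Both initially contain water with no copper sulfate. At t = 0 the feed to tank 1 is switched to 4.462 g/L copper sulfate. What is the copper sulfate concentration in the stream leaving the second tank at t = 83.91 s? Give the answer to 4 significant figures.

3.234 g/L

Each tank obeys Vᵢ dCᵢ/dt = Q(Cᵢ₋₁ − Cᵢ), so τᵢ = Vᵢ/Q.
τ₁ = 1130/28.41 = 39.7747 s; τ₂ = 738.5/28.41 = 25.9944 s.
Solving the cascade with C₁(0)=C₂(0)=0 gives C₂(t) = C_in[1 − (τ₁ e^(−t/τ₁) − τ₂ e^(−t/τ₂))/(τ₁ − τ₂)].
At t = 83.91: e^(−t/τ₁) = 0.121283, e^(−t/τ₂) = 0.0396364.
C₂ = 4.462·[1 − (39.7747·0.121283 − 25.9944·0.0396364)/(13.7804)] = 4.462·0.724705 = 3.23363 g/L.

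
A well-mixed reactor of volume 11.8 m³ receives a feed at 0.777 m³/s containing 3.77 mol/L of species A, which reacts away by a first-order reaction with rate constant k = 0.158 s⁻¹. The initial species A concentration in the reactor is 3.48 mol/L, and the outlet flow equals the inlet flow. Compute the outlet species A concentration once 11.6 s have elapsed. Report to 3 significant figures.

1.29 mol/L

Species balance: V dC/dt = Q C_in − Q C − k V C.
dC/dt = (Q/V) C_in − (Q/V + k) C; effective rate a = Q/V + k = 0.065847 + 0.158 = 0.22385 s⁻¹.
C_ss = Q C_in/(Q + kV) = 1.1090 mol/L; C(t) = C_ss + (C₀ − C_ss) e^(−a t).
C(11.6) = 1.1090 + (2.3710)·e^(−0.22385·11.6) = 1.1090 + (2.3710)·0.074524 = 1.2857 mol/L.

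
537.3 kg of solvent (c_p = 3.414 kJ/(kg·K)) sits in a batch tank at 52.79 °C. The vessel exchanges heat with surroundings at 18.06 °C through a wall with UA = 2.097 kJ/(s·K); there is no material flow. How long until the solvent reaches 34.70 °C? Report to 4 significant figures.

M c_p dT/dt = −UA(T − T_amb).
τ = M c_p/UA = 874.746 s; T_ss = T_amb = 18.0600 °C.
T(t) = T_ss + (T₀ − T_ss)e^(−t/τ); set T = 34.70:
t = −τ ln[(T − T_ss)/(T₀ − T_ss)] = −874.746 · ln(0.479125) = 643.633 s.

643.6 s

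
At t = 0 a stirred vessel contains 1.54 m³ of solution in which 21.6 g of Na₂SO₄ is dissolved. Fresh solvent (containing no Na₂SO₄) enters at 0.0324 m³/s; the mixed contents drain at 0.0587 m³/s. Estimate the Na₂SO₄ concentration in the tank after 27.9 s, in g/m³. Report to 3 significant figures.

6.32 g/m³

Let m(t) be the amount of Na₂SO₄. Volume: V(t) = V₀ + (Q_in − Q_out) t = 1.54 − 0.026300 t; V(27.9) = 0.80623 m³.
Solute balance: dm/dt = 0 − Q_out C = −Q_out m/V(t).
Separate: dm/m = −Q_out dt/V(t) ⇒ ln(m/m₀) = −(Q_out/(Q_in−Q_out)) ln(V/V₀).
m = m₀ (V₀/V)^(Q_out/(Q_in−Q_out)) = 21.6 × (1.54/0.80623)^(-2.2319) = 5.0950 g.
C = m/V = 5.0950/0.80623 = 6.3195 g/m³.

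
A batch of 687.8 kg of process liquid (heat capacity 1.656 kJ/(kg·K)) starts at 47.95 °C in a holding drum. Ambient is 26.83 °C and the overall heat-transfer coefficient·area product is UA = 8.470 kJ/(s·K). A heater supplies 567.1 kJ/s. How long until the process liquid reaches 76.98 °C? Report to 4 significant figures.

Lumped-capacitance energy balance: M c_p dT/dt = UA(T_amb − T) + Q̇.
τ = M c_p/UA = 134.474 s; T_ss = T_amb + Q̇/UA = 26.83 + 567.1/8.470 = 93.7840 °C.
T(t) = T_ss + (T₀ − T_ss)e^(−t/τ); set T = 76.98:
t = −τ ln[(T − T_ss)/(T₀ − T_ss)] = −134.474 · ln(0.366627) = 134.933 s.

134.9 s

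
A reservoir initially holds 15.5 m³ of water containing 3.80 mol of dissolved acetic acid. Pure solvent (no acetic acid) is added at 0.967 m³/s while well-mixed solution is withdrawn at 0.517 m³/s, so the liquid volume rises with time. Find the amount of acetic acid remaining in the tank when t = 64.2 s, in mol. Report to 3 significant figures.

1.13 mol

Let m(t) be the amount of acetic acid. Volume: V(t) = V₀ + (Q_in − Q_out) t = 15.5 + 0.45000 t; V(64.2) = 44.390 m³.
Species balance (pure solvent in): dm/dt = −Q_out · m/V(t).
Separate: dm/m = −Q_out dt/V(t) ⇒ ln(m/m₀) = −(Q_out/(Q_in−Q_out)) ln(V/V₀).
m = m₀ (V₀/V)^(Q_out/(Q_in−Q_out)) = 3.80 × (15.5/44.390)^(1.1489) = 1.1345 mol.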